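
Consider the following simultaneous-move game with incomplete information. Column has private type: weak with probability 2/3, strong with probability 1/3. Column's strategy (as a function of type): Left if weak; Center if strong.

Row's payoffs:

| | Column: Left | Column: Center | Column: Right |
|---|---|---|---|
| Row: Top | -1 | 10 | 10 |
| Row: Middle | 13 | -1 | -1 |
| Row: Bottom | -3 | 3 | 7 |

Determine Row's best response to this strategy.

Middle

E[Top] = 2/3·(-1) + 1/3·(10) = 8/3
E[Middle] = 2/3·(13) + 1/3·(-1) = 25/3
E[Bottom] = 2/3·(-3) + 1/3·(3) = -1
Best response: Middle (25/3 is the largest).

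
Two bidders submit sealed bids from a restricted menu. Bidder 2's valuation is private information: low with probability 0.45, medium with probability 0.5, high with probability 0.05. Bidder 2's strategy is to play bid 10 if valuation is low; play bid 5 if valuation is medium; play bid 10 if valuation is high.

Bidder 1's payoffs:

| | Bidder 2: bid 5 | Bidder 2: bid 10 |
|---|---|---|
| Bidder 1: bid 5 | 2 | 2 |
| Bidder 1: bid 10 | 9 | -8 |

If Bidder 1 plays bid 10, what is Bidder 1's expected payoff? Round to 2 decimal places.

0.50

E[bid 10] = 0.45·(-8) + 0.5·9 + 0.05·(-8) = (-3.6) + 4.5 + (-0.4) = 0.5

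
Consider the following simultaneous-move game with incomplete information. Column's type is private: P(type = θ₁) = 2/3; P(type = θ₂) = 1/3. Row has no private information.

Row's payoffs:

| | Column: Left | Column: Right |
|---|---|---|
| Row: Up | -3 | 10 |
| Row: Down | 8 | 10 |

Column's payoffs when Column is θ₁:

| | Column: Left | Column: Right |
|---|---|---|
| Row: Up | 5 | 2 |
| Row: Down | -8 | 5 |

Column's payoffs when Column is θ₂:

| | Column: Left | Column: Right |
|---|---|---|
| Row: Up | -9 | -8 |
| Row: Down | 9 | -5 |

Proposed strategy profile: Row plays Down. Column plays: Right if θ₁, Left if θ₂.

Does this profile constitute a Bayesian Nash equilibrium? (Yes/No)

A profile is a BNE iff every type of every player is best-responding given beliefs about the other side.
Row plays Down: E[Down] = 2/3·(10) + 1/3·(8) = 28/3; E[Up] = 17/3. Best-responding. ✓
Column (type θ₁), facing Down: Left gives -8, Right gives 5. Proposed Right is best. ✓
Column (type θ₂), facing Down: Left gives 9, Right gives -5. Proposed Left is best. ✓

Yes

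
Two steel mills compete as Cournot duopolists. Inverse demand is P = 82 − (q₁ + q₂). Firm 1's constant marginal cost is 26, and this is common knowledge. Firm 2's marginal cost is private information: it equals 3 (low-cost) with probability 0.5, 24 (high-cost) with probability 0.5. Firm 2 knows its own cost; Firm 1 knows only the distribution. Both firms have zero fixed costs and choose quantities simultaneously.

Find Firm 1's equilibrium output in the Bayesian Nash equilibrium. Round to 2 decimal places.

Type-c best response for Firm 2: q₂(c) = (82 − c)/2 − q₁/2.
Firm 1 maximizes expected profit; its first-order condition is 82 − 2q₁ − E[q₂] − 26 = 0.
Substituting E[q₂] and solving: E[c₂] = 13.5, so q₁ = (82 − 2·26 + 13.5)/3 = 14.5.

14.50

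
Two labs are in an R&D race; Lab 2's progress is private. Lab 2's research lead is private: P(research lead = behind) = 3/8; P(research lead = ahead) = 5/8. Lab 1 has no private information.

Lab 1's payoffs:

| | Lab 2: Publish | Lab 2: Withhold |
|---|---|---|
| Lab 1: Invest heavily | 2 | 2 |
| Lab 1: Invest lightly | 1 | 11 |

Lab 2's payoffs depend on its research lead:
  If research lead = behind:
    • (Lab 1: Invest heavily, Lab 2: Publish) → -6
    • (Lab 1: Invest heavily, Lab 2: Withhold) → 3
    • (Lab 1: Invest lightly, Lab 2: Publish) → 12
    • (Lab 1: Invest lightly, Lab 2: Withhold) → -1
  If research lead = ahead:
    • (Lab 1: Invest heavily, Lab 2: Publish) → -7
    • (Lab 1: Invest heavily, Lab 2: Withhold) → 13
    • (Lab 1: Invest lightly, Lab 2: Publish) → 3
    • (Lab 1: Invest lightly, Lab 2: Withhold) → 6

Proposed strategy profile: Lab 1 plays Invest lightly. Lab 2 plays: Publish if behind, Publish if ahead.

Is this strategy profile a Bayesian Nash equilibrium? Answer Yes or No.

No

Lab 1 plays Invest lightly: E[Invest lightly] = 3/8·(1) + 5/8·(1) = 1; E[Invest heavily] = 2. Not best-responding. ✗
Lab 2 (research lead behind), facing Invest lightly: Publish gives 12, Withhold gives -1. Proposed Publish is best. ✓
Lab 2 (research lead ahead), facing Invest lightly: Publish gives 3, Withhold gives 6. Proposed Publish is not best — profitable deviation exists. ✗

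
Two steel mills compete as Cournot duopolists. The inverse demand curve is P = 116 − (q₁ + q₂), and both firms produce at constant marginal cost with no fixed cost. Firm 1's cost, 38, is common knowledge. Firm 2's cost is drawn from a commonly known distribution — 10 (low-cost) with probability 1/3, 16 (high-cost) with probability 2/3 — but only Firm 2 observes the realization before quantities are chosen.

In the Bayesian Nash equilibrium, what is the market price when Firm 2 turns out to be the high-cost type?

Firm 2 with cost c maximizes (116 − (q₁+q₂) − c)·q₂, giving q₂(c) = (116 − c − q₁)/2.
E[c₂] = 1/3·10 + 2/3·16 = 14
Firm 1's FOC against E[q₂] yields q₁ = (116 − 2·38 + E[c₂])/3 = (116 − 76 + 14)/3 = 18.
q₂(high-cost) = 41, so P = 116 − (18 + 41) = 57.

57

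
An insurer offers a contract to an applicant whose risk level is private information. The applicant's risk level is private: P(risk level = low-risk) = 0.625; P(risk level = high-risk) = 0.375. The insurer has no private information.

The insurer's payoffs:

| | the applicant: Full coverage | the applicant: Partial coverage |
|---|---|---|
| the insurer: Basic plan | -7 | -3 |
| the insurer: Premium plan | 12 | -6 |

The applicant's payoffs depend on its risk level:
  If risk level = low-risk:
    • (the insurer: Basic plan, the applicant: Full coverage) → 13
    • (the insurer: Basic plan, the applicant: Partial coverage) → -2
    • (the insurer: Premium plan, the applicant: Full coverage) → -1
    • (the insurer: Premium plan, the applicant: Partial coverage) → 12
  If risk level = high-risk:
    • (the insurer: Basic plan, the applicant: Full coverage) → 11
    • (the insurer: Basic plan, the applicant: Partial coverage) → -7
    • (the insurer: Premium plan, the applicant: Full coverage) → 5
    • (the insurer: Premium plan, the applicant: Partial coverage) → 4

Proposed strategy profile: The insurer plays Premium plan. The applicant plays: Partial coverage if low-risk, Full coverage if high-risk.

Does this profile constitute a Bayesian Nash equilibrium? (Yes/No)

Yes

The insurer plays Premium plan: E[Premium plan] = 0.625·(-6) + 0.375·(12) = 0.75; E[Basic plan] = -4.5. Best-responding. ✓
The applicant (risk level low-risk), facing Premium plan: Full coverage gives -1, Partial coverage gives 12. Proposed Partial coverage is best. ✓
The applicant (risk level high-risk), facing Premium plan: Full coverage gives 5, Partial coverage gives 4. Proposed Full coverage is best. ✓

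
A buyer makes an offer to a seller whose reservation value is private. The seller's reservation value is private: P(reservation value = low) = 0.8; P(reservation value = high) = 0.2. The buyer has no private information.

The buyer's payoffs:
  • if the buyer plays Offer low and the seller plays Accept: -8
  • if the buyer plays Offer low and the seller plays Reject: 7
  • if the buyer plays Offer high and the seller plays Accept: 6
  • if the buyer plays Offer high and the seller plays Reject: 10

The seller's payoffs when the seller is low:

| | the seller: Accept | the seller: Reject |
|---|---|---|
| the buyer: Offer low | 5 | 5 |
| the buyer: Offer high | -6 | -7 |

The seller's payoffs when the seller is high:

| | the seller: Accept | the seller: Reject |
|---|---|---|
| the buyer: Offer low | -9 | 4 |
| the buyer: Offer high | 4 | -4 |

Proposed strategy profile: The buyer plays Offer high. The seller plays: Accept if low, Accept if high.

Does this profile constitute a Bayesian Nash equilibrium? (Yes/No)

A profile is a BNE iff every type of every player is best-responding given beliefs about the other side.
The buyer plays Offer high: E[Offer high] = 0.8·(6) + 0.2·(6) = 6; E[Offer low] = -8. Best-responding. ✓
The seller (reservation value low), facing Offer high: Accept gives -6, Reject gives -7. Proposed Accept is best. ✓
The seller (reservation value high), facing Offer high: Accept gives 4, Reject gives -4. Proposed Accept is best. ✓

Yes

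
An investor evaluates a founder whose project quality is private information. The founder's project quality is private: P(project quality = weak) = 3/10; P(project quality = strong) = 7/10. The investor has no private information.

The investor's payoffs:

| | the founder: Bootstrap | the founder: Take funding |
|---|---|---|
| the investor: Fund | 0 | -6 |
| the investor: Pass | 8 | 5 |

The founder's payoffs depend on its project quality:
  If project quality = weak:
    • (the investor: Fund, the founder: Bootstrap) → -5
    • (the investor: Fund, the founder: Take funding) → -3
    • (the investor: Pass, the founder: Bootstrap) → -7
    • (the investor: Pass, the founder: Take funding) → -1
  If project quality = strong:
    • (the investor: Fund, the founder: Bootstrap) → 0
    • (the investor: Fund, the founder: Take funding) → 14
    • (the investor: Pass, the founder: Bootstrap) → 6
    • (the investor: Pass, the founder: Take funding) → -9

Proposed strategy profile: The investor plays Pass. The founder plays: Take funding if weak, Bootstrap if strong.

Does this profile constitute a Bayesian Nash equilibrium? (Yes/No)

The investor plays Pass: E[Pass] = 3/10·(5) + 7/10·(8) = 71/10; E[Fund] = -9/5. Best-responding. ✓
The founder (project quality weak), facing Pass: Bootstrap gives -7, Take funding gives -1. Proposed Take funding is best. ✓
The founder (project quality strong), facing Pass: Bootstrap gives 6, Take funding gives -9. Proposed Bootstrap is best. ✓

Yes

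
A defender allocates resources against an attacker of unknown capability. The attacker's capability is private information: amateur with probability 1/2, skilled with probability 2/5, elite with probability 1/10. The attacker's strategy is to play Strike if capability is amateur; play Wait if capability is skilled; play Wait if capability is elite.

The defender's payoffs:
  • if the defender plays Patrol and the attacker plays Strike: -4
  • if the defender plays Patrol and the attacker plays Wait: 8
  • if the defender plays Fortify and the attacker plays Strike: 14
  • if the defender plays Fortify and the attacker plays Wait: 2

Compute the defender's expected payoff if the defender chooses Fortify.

E[Fortify] = 1/2·14 + 2/5·2 + 1/10·2 = 7 + 4/5 + 1/5 = 8

8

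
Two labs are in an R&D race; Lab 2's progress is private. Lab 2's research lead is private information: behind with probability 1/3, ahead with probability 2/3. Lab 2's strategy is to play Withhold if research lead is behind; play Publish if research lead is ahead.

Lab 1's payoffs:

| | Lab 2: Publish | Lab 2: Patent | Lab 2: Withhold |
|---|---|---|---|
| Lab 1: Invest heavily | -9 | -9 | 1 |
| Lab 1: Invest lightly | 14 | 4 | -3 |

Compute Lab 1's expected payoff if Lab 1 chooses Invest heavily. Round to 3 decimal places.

-5.667

E[Invest heavily] = 1/3·1 + 2/3·(-9) = 1/3 + (-6) = -17/3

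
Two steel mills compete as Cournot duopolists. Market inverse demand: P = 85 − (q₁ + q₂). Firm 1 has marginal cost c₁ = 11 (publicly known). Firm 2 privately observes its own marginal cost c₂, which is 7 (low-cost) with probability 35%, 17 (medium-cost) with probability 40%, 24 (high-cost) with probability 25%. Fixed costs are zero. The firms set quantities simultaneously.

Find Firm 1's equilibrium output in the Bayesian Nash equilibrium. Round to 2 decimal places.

Each type of Firm 2 best-responds to q₁; Firm 1 best-responds to the expected q₂ over Firm 2's types.
Firm 2 with cost c maximizes (85 − (q₁+q₂) − c)·q₂, giving q₂(c) = (85 − c − q₁)/2.
E[c₂] = 0.35·7 + 0.4·17 + 0.25·24 = 15.25
Firm 1's FOC against E[q₂] yields q₁ = (85 − 2·11 + E[c₂])/3 = (85 − 22 + 15.25)/3 = 26.0833.

26.08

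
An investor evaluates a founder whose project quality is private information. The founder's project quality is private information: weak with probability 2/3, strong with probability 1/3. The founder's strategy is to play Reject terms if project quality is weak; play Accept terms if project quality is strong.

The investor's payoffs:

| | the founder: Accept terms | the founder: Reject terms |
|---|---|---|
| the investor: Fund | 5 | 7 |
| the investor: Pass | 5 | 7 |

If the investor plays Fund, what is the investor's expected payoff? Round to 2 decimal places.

Take the expectation over the founder's project quality, weighting each type's action by its prior probability.
E[Fund] = 2/3·7 + 1/3·5 = 14/3 + 5/3 = 19/3

6.33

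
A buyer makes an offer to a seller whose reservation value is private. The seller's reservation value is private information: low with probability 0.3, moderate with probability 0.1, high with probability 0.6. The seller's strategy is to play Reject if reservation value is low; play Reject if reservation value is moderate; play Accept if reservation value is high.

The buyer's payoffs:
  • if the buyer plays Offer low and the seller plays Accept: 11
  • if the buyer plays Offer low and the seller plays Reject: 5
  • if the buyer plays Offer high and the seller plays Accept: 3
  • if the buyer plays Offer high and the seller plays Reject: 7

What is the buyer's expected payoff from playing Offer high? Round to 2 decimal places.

E[Offer high] = 0.3·7 + 0.1·7 + 0.6·3 = 2.1 + 0.7 + 1.8 = 4.6

4.60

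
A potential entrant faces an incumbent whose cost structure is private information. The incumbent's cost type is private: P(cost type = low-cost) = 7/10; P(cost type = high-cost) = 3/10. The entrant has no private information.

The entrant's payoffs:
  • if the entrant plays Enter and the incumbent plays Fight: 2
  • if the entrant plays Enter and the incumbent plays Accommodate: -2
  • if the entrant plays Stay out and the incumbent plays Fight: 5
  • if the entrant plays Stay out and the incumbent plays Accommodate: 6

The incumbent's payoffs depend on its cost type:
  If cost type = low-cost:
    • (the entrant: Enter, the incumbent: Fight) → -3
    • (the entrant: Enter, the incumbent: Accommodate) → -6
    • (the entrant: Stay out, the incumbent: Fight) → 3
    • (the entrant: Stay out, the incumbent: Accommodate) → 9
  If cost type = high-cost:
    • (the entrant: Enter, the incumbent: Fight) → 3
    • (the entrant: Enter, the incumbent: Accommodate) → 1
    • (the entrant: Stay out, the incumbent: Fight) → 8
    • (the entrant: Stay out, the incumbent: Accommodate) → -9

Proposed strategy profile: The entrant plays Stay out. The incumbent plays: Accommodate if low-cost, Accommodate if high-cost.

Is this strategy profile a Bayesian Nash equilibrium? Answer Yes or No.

No

The entrant plays Stay out: E[Stay out] = 7/10·(6) + 3/10·(6) = 6; E[Enter] = -2. Best-responding. ✓
The incumbent (cost type low-cost), facing Stay out: Fight gives 3, Accommodate gives 9. Proposed Accommodate is best. ✓
The incumbent (cost type high-cost), facing Stay out: Fight gives 8, Accommodate gives -9. Proposed Accommodate is not best — profitable deviation exists. ✗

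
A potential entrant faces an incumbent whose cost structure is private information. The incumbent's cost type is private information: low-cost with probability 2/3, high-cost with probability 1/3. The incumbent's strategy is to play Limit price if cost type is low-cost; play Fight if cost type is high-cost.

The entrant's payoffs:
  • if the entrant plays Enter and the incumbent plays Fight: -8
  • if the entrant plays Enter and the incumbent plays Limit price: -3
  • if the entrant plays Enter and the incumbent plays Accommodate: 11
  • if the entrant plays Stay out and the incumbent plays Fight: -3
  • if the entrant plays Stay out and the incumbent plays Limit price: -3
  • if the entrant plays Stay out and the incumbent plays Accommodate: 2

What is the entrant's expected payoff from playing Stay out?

-3

Take the expectation over the incumbent's cost type, weighting each type's action by its prior probability.
E[Stay out] = 2/3·(-3) + 1/3·(-3) = (-2) + (-1) = -3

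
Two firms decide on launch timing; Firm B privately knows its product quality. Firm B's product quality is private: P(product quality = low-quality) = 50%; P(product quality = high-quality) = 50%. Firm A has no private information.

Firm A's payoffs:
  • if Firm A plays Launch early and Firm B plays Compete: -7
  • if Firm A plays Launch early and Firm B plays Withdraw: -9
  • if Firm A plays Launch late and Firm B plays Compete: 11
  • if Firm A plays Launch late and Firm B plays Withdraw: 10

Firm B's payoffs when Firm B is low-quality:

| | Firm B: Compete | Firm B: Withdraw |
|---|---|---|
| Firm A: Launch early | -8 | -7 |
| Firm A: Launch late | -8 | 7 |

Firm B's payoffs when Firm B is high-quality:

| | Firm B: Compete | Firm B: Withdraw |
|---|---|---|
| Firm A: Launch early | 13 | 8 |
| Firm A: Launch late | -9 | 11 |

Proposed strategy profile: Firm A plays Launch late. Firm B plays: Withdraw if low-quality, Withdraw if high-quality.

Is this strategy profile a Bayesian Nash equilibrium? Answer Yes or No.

A profile is a BNE iff every type of every player is best-responding given beliefs about the other side.
Firm A plays Launch late: E[Launch late] = 0.5·(10) + 0.5·(10) = 10; E[Launch early] = -9. Best-responding. ✓
Firm B (product quality low-quality), facing Launch late: Compete gives -8, Withdraw gives 7. Proposed Withdraw is best. ✓
Firm B (product quality high-quality), facing Launch late: Compete gives -9, Withdraw gives 11. Proposed Withdraw is best. ✓

Yes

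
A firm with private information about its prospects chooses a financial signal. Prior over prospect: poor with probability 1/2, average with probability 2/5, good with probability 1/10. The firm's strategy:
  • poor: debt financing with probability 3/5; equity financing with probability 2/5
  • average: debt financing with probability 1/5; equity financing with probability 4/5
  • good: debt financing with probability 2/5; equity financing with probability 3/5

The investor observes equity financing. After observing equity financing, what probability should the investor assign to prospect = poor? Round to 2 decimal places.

Apply Bayes' rule using the sender's strategy as the likelihood.
P(equity financing) = (1/2)·(2/5) + (2/5)·(4/5) + (1/10)·(3/5) = 29/50
P(poor | equity financing) = ((1/2)·(2/5)) / (29/50) = (1/5) / (29/50) = 10/29

0.34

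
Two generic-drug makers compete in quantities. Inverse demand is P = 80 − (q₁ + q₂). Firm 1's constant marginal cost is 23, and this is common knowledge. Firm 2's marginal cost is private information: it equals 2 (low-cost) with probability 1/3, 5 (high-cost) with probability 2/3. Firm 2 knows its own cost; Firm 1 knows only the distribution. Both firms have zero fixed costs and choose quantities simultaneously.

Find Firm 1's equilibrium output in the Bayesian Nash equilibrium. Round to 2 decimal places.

12.67

Firm 2 with cost c maximizes (80 − (q₁+q₂) − c)·q₂, giving q₂(c) = (80 − c − q₁)/2.
E[c₂] = 1/3·2 + 2/3·5 = 4
Firm 1's FOC against E[q₂] yields q₁ = (80 − 2·23 + E[c₂])/3 = (80 − 46 + 4)/3 = 12.6667.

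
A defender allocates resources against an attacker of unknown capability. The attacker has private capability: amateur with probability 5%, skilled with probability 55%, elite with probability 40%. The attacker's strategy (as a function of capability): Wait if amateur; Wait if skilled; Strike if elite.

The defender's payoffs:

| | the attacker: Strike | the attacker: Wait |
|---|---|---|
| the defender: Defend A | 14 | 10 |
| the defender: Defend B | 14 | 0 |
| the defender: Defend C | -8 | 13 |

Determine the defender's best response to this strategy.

E[Defend A] = 0.05·(10) + 0.55·(10) + 0.4·(14) = 11.6
E[Defend B] = 0.05·(0) + 0.55·(0) + 0.4·(14) = 5.6
E[Defend C] = 0.05·(13) + 0.55·(13) + 0.4·(-8) = 4.6
Best response: Defend A (11.6 is the largest).

Defend A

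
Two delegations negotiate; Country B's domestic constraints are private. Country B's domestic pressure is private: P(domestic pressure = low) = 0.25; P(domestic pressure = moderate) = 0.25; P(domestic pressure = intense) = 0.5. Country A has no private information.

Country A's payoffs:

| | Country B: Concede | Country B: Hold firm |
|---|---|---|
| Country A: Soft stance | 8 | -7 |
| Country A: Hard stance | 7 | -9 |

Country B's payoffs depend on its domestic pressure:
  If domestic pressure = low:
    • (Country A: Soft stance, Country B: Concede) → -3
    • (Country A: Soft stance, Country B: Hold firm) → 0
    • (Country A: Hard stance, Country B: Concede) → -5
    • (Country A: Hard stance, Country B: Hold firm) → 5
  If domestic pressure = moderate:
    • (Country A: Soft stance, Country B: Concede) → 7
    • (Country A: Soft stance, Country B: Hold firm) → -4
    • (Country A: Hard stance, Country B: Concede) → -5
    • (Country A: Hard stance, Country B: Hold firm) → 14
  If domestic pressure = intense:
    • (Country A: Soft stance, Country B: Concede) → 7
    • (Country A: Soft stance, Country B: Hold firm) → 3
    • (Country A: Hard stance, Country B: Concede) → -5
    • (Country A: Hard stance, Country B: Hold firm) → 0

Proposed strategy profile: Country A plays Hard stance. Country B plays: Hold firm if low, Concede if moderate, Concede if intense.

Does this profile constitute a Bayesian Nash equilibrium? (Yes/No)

No

Country A plays Hard stance: E[Hard stance] = 0.25·(-9) + 0.25·(7) + 0.5·(7) = 3; E[Soft stance] = 4.25. Not best-responding. ✗
Country B (domestic pressure low), facing Hard stance: Concede gives -5, Hold firm gives 5. Proposed Hold firm is best. ✓
Country B (domestic pressure moderate), facing Hard stance: Concede gives -5, Hold firm gives 14. Proposed Concede is not best — profitable deviation exists. ✗
Country B (domestic pressure intense), facing Hard stance: Concede gives -5, Hold firm gives 0. Proposed Concede is not best — profitable deviation exists. ✗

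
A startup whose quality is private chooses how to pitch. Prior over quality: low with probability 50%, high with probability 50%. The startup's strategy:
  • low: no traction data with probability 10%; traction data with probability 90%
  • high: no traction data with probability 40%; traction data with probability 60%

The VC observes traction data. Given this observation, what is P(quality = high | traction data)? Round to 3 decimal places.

Apply Bayes' rule using the sender's strategy as the likelihood.
P(traction data) = 0.5·0.9 + 0.5·0.6 = 0.75
P(high | traction data) = (0.5·0.6) / 0.75 = 0.3 / 0.75 = 0.4

0.400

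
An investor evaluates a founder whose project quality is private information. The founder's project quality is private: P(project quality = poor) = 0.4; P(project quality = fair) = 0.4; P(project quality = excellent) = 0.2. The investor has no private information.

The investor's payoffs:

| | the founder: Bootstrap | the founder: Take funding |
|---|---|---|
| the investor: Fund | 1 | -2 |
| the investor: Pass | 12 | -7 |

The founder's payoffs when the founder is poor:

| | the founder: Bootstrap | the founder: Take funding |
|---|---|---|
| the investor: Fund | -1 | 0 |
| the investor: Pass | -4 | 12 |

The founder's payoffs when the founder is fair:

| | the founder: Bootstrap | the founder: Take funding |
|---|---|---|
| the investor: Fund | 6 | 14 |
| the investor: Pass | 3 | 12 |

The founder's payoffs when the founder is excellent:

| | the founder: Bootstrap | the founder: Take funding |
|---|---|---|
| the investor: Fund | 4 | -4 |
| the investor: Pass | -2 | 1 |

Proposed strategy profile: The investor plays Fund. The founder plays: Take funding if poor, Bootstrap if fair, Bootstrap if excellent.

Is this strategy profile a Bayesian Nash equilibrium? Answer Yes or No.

No

The investor plays Fund: E[Fund] = 0.4·(-2) + 0.4·(1) + 0.2·(1) = -0.2; E[Pass] = 4.4. Not best-responding. ✗
The founder (project quality poor), facing Fund: Bootstrap gives -1, Take funding gives 0. Proposed Take funding is best. ✓
The founder (project quality fair), facing Fund: Bootstrap gives 6, Take funding gives 14. Proposed Bootstrap is not best — profitable deviation exists. ✗
The founder (project quality excellent), facing Fund: Bootstrap gives 4, Take funding gives -4. Proposed Bootstrap is best. ✓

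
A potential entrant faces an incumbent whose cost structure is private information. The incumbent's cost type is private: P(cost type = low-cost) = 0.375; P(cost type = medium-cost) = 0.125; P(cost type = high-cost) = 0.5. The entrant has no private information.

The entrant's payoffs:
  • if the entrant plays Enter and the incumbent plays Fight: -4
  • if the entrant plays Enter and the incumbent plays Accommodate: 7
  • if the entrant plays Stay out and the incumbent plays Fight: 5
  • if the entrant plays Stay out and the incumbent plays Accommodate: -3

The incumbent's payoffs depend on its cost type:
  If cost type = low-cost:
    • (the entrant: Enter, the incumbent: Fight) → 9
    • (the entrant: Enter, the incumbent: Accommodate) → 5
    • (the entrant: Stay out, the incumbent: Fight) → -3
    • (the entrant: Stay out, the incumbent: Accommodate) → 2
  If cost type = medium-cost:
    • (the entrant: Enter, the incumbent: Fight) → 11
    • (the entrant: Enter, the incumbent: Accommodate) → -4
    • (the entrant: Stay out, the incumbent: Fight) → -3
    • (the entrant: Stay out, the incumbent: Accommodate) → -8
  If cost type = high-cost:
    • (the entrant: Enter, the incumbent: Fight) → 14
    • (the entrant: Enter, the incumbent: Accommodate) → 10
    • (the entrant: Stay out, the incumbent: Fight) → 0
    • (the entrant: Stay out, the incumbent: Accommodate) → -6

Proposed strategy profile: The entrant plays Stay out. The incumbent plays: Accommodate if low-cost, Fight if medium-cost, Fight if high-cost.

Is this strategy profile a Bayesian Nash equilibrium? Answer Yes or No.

A profile is a BNE iff every type of every player is best-responding given beliefs about the other side.
The entrant plays Stay out: E[Stay out] = 0.375·(-3) + 0.125·(5) + 0.5·(5) = 2; E[Enter] = 0.125. Best-responding. ✓
The incumbent (cost type low-cost), facing Stay out: Fight gives -3, Accommodate gives 2. Proposed Accommodate is best. ✓
The incumbent (cost type medium-cost), facing Stay out: Fight gives -3, Accommodate gives -8. Proposed Fight is best. ✓
The incumbent (cost type high-cost), facing Stay out: Fight gives 0, Accommodate gives -6. Proposed Fight is best. ✓

Yes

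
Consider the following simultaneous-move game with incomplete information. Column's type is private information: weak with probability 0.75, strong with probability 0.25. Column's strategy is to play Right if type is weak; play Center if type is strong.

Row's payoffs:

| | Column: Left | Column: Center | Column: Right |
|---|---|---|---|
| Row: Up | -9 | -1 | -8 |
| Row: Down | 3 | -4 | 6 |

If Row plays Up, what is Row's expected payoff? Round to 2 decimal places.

-6.25

E[Up] = 0.75·(-8) + 0.25·(-1) = (-6) + (-0.25) = -6.25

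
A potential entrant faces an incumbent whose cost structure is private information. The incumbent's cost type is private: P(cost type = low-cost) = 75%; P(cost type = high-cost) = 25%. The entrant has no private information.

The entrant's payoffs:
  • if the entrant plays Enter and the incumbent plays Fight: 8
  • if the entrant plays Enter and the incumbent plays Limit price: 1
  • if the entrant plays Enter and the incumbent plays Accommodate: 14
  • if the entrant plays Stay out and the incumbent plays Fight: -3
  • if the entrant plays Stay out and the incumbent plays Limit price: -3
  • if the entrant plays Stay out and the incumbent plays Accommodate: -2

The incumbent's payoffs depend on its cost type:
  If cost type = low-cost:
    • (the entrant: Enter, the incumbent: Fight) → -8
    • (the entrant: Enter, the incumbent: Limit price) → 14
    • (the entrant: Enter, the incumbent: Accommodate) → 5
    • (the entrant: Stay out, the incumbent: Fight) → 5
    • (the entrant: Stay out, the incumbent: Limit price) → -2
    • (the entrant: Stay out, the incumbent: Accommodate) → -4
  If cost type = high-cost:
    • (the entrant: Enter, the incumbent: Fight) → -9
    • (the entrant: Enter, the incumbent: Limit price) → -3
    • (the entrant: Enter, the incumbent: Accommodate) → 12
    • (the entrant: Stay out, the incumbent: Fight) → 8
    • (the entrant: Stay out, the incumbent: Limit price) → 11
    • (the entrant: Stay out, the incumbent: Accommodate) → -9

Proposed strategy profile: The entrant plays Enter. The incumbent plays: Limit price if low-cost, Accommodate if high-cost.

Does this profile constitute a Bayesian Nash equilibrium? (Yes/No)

Yes

The entrant plays Enter: E[Enter] = 0.75·(1) + 0.25·(14) = 4.25; E[Stay out] = -2.75. Best-responding. ✓
The incumbent (cost type low-cost), facing Enter: Fight gives -8, Limit price gives 14, Accommodate gives 5. Proposed Limit price is best. ✓
The incumbent (cost type high-cost), facing Enter: Fight gives -9, Limit price gives -3, Accommodate gives 12. Proposed Accommodate is best. ✓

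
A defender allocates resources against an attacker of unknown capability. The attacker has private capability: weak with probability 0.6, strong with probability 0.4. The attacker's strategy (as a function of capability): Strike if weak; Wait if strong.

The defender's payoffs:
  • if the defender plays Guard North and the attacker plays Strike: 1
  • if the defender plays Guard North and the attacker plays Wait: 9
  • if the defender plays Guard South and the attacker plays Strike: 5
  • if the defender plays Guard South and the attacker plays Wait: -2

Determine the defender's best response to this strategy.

Guard North

E[Guard North] = 0.6·(1) + 0.4·(9) = 4.2
E[Guard South] = 0.6·(5) + 0.4·(-2) = 2.2
Best response: Guard North (4.2 is the largest).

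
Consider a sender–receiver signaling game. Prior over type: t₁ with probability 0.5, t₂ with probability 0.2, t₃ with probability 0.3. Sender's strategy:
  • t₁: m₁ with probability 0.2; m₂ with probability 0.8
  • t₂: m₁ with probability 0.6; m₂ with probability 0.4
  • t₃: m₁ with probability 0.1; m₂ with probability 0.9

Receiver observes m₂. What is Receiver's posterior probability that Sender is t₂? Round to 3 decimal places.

P(m₂) = 0.5·0.8 + 0.2·0.4 + 0.3·0.9 = 0.75
P(t₂ | m₂) = (0.2·0.4) / 0.75 = 0.08 / 0.75 = 0.106667

0.107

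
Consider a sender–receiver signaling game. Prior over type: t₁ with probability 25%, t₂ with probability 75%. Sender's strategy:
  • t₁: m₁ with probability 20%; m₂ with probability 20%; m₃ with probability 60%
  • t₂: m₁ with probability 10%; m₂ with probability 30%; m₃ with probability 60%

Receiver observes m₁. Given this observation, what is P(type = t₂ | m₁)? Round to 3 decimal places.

0.600

Apply Bayes' rule using the sender's strategy as the likelihood.
P(m₁) = 0.25·0.2 + 0.75·0.1 = 0.125
P(t₂ | m₁) = (0.75·0.1) / 0.125 = 0.075 / 0.125 = 0.6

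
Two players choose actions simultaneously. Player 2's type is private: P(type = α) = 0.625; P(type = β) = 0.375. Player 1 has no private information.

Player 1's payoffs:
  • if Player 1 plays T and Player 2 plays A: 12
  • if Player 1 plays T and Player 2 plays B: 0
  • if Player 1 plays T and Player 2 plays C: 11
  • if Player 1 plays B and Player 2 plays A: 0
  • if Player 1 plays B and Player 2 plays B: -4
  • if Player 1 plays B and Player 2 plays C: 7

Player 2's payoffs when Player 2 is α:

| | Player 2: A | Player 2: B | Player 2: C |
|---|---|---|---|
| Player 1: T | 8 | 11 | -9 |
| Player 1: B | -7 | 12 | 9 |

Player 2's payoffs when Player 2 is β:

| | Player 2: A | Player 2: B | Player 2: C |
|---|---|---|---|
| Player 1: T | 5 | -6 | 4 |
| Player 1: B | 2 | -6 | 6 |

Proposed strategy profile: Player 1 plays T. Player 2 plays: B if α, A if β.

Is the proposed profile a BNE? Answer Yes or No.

Yes

A profile is a BNE iff every type of every player is best-responding given beliefs about the other side.
Player 1 plays T: E[T] = 0.625·(0) + 0.375·(12) = 4.5; E[B] = -2.5. Best-responding. ✓
Player 2 (type α), facing T: A gives 8, B gives 11, C gives -9. Proposed B is best. ✓
Player 2 (type β), facing T: A gives 5, B gives -6, C gives 4. Proposed A is best. ✓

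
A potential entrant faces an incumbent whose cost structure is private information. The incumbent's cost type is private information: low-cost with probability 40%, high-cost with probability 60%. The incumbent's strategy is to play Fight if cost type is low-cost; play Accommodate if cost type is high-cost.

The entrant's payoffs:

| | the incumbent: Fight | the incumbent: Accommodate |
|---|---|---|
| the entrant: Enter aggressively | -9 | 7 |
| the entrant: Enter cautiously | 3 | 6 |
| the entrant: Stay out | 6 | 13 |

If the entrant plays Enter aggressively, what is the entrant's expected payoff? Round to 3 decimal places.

0.600

E[Enter aggressively] = 0.4·(-9) + 0.6·7 = (-3.6) + 4.2 = 0.6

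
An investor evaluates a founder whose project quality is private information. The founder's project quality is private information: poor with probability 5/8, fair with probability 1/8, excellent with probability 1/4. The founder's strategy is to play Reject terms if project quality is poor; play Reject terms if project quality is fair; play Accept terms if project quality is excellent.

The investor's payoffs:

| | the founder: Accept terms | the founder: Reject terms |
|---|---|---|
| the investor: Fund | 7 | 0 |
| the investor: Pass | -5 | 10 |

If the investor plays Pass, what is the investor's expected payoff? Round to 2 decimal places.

6.25

Take the expectation over the founder's project quality, weighting each type's action by its prior probability.
E[Pass] = 5/8·10 + 1/8·10 + 1/4·(-5) = 25/4 + 5/4 + (-5/4) = 25/4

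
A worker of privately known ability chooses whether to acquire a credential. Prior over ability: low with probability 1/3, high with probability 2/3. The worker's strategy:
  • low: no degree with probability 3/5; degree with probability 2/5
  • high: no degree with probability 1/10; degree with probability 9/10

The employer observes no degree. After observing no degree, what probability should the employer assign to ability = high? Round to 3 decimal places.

0.250

P(no degree) = (1/3)·(3/5) + (2/3)·(1/10) = 4/15
P(high | no degree) = ((2/3)·(1/10)) / (4/15) = (1/15) / (4/15) = 1/4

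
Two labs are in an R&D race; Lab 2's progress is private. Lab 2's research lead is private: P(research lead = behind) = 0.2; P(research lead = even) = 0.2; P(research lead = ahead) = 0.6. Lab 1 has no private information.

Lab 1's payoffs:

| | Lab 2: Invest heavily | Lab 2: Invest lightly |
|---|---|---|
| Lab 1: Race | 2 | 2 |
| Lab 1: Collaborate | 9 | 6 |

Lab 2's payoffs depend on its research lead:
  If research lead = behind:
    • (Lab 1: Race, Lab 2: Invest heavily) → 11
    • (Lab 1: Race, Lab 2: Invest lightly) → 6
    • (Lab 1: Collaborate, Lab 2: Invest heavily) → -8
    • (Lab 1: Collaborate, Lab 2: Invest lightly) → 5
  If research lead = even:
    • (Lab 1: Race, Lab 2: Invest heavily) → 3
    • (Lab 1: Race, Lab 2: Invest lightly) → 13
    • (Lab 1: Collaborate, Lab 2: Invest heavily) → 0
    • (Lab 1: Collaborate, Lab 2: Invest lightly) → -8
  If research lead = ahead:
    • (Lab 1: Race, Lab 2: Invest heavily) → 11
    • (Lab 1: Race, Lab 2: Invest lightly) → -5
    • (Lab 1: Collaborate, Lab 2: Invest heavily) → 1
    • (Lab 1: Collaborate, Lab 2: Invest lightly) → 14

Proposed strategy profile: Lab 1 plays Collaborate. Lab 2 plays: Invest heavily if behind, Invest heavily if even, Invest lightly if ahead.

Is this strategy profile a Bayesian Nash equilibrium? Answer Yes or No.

A profile is a BNE iff every type of every player is best-responding given beliefs about the other side.
Lab 1 plays Collaborate: E[Collaborate] = 0.2·(9) + 0.2·(9) + 0.6·(6) = 7.2; E[Race] = 2. Best-responding. ✓
Lab 2 (research lead behind), facing Collaborate: Invest heavily gives -8, Invest lightly gives 5. Proposed Invest heavily is not best — profitable deviation exists. ✗
Lab 2 (research lead even), facing Collaborate: Invest heavily gives 0, Invest lightly gives -8. Proposed Invest heavily is best. ✓
Lab 2 (research lead ahead), facing Collaborate: Invest heavily gives 1, Invest lightly gives 14. Proposed Invest lightly is best. ✓

No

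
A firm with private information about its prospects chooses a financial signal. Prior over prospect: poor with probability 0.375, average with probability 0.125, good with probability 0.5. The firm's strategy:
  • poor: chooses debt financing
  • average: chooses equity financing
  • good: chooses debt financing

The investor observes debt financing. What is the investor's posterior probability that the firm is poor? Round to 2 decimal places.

0.43

P(debt financing) = 0.375·1 + 0.125·0 + 0.5·1 = 0.875
P(poor | debt financing) = (0.375·1) / 0.875 = 0.375 / 0.875 = 0.428571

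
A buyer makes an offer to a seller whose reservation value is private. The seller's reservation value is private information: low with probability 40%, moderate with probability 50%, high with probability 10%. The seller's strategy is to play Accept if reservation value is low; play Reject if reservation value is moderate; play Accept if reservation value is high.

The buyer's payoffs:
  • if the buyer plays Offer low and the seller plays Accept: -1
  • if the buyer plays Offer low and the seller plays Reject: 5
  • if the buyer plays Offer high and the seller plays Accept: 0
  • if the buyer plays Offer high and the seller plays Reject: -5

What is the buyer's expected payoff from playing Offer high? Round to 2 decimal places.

E[Offer high] = 0.4·0 + 0.5·(-5) + 0.1·0 = 0 + (-2.5) + 0 = -2.5

-2.50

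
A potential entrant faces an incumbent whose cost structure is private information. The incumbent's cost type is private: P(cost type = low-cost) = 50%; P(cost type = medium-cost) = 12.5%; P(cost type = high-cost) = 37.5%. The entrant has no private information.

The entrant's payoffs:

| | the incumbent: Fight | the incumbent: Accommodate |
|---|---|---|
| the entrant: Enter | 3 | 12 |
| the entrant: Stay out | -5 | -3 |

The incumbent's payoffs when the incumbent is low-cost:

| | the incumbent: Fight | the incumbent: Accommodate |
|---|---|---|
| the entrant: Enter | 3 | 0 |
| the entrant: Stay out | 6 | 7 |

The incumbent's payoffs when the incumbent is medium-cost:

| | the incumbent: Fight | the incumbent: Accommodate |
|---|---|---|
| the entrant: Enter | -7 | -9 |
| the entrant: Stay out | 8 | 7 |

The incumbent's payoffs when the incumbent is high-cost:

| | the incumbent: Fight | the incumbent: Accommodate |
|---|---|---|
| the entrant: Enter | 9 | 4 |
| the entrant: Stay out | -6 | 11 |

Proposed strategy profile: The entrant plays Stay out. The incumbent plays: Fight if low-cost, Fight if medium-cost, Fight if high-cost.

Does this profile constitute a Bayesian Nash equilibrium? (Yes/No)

A profile is a BNE iff every type of every player is best-responding given beliefs about the other side.
The entrant plays Stay out: E[Stay out] = 0.5·(-5) + 0.125·(-5) + 0.375·(-5) = -5; E[Enter] = 3. Not best-responding. ✗
The incumbent (cost type low-cost), facing Stay out: Fight gives 6, Accommodate gives 7. Proposed Fight is not best — profitable deviation exists. ✗
The incumbent (cost type medium-cost), facing Stay out: Fight gives 8, Accommodate gives 7. Proposed Fight is best. ✓
The incumbent (cost type high-cost), facing Stay out: Fight gives -6, Accommodate gives 11. Proposed Fight is not best — profitable deviation exists. ✗

No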